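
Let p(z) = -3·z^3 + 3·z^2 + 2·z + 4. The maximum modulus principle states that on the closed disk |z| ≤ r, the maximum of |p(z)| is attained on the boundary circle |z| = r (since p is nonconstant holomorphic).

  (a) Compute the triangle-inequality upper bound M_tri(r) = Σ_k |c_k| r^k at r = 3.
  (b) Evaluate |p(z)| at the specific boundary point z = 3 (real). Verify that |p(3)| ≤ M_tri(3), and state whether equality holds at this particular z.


Coefficients: c_0 = 4, c_1 = 2, c_2 = 3, c_3 = -3. Radius r = 3.
Part (a). Triangle bound: M_tri(r) = Σ_k |c_k| r^k
  = |4|·3^0 + |2|·3^1 + |3|·3^2 + |-3|·3^3
  = 4 + 6 + 27 + 81 = 118.
This bounds M(r) := max_{|z|=r} |p(z)| from above; equality holds iff all terms c_k z^k can be made to align in phase at a single z on |z|=r.
Part (b). At z = 3 (real, on the circle |z| = r):
  p(3) = (4)·3^0 + (2)·3^1 + (3)·3^2 + (-3)·3^3 = -44.
  |p(3)| = 44.
Check: |p(3)| = 44 ≤ 118 = M_tri(3). ✓ Equality does not hold at z = 3 (the coefficients have mixed signs, so the terms do not all align in phase there).

M_tri(3) = 118; |p(3)| = 44; equality at z=3: no.


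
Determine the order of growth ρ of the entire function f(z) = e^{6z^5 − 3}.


|e^{6z^5 − 3}| = e^{Re(6·z^5) + -3} ≤ e^{6|z|^5 + -3} = e^{6r^5 + -3} on |z| = r, so ρ ≤ 5. Choosing z on |z|=r so that 6·z^5 is real positive (always possible by picking arg z appropriately) gives |f(z)| = e^{6r^5 + -3}, matching the bound. The additive constant -3 does not affect log log M(r) ~ 5·log r. Hence ρ = 5.
Therefore ρ = 5.

Order ρ = 5.


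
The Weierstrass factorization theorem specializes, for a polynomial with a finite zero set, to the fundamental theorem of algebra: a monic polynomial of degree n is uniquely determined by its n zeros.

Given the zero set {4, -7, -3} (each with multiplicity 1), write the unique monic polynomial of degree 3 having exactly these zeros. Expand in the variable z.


The polynomial is p(z) = ∏_{α ∈ S} (z − α), where S = {4, -7, -3}.
Expanding the product yields: p(z) = z^3 + 6·z^2 -19·z -84.
The resulting polynomial has degree 3 and real coefficients as required.

p(z) = z^3 + 6·z^2 -19·z -84.


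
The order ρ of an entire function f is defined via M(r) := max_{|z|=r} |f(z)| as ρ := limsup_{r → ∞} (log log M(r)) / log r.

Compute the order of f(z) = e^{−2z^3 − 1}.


|e^{−2z^3 − 1}| = e^{Re(-2·z^3) + -1} ≤ e^{2|z|^3 + -1} = e^{2r^3 + -1} on |z| = r, so ρ ≤ 3. Choosing z on |z|=r so that -2·z^3 is real positive (always possible by picking arg z appropriately) gives |f(z)| = e^{2r^3 + -1}, matching the bound. The additive constant -1 does not affect log log M(r) ~ 3·log r. Hence ρ = 3.
Therefore ρ = 3.

Order ρ = 3.


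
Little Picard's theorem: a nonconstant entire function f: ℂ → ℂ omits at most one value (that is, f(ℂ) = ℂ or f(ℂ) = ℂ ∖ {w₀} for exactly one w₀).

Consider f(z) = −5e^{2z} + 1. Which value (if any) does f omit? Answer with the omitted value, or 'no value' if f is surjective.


Little Picard bounds the complement of f(ℂ) to at most one point.
e^{2z} is never zero on ℂ, so -5·e^{2z} takes every value in ℂ ∖ {0}. Adding 1 shifts the range to ℂ ∖ {1}. Thus f omits exactly the value 1.

Omitted value: 1.


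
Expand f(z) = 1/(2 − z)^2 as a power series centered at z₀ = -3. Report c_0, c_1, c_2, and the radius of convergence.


Let w = z − z₀, so z = z₀ + w.
Then 2 − z = 2 − (z₀ + w) = (2 − z₀) − w = 5 − w.
f(z) = 1/(5 − w)^2 = (1/(5)^2) · (1 − w/(5))^{−2}.
By the binomial series (1−u)^{−2} = Σ_{n≥0} C(n+1, 1) u^n for |u|<1, with u = w/(5):
  c_n = C(n+1, 1) / (5)^(n+2).
  c_0 = 1/(5)^2 = 1/25.
  c_1 = 2/(5)^3 = 2/125.
  c_2 = 3/(5)^4 = 3/625.
The series is valid for |w/d| < 1, i.e. |z − z₀| < |d|.
Radius of convergence: R = |2 − z₀| = |5| = 5 (distance from z₀ to the singularity z = 2).

c_0 = 1/25, c_1 = 2/125, c_2 = 3/625; R = 5.


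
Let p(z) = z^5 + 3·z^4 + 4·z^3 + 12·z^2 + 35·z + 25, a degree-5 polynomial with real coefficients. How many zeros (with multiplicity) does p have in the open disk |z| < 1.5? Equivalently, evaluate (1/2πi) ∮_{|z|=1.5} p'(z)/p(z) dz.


The zeros of p are: -1, (1 + 2i), (1 - 2i), (-2 + 1i), (-2 - 1i).
Their magnitudes are: 1, 2.236, 2.236, 2.236, 2.236.
Zeros with |z| < R = 1.5: -1.
Count = 1.
By the argument principle, (1/2πi) ∮_{|z|=R} p'(z)/p(z) dz equals exactly this count.

Number of zeros inside |z| < 1.5: 1.


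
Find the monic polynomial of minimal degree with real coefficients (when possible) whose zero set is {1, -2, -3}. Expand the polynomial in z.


The polynomial is p(z) = ∏_{α ∈ S} (z − α), where S = {1, -2, -3}.
Expanding the product yields: p(z) = z^3 + 4·z^2 + z -6.
The resulting polynomial has degree 3 and real coefficients as required.

p(z) = z^3 + 4·z^2 + z -6.


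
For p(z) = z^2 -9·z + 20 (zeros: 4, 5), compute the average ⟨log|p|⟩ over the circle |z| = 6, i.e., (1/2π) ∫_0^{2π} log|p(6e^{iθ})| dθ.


Zeros: 4, 5; r = 6.
Inside |z| < r: 4, 5. Outside (|z| ≥ r): ∅.
p(0) = 20, so log|p(0)| = log(20) = 2.9957.
Apply Jensen: I(r) = log|p(0)| + Σ_k log(r/|z_k|), summed over zeros inside |z| < r.
  log(r/|z_k|) for z_k = 4: log(6/4) = 0.4055
  log(r/|z_k|) for z_k = 5: log(6/5) = 0.1823
Sum over inside zeros: 0.5878.
I(r) = log|p(0)| + (inside sum) = 2.9957 + 0.5878 = 3.5835.
Closed form (all zeros inside, monic): I(r) = n·log(r) = 2·log(6) = 3.5835. ✓

I(r) ≈ 3.5835.


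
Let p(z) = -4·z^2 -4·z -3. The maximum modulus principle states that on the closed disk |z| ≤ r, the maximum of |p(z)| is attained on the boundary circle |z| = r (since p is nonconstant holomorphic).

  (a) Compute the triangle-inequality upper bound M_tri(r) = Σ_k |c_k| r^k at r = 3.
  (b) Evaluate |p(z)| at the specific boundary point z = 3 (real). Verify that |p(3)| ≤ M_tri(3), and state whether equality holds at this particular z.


Coefficients: c_0 = -3, c_1 = -4, c_2 = -4. Radius r = 3.
Part (a). Triangle bound: M_tri(r) = Σ_k |c_k| r^k
  = |-3|·3^0 + |-4|·3^1 + |-4|·3^2
  = 3 + 12 + 36 = 51.
This bounds M(r) := max_{|z|=r} |p(z)| from above; equality holds iff all terms c_k z^k can be made to align in phase at a single z on |z|=r.
Part (b). At z = 3 (real, on the circle |z| = r):
  p(3) = (-3)·3^0 + (-4)·3^1 + (-4)·3^2 = -51.
  |p(3)| = 51.
Since all nonzero coefficients share the same sign, |p(3)| = 51 = M_tri(3); the triangle bound is attained at z = 3, so in fact M(r) = 51.

M_tri(3) = 51; |p(3)| = 51; equality at z=3: yes.


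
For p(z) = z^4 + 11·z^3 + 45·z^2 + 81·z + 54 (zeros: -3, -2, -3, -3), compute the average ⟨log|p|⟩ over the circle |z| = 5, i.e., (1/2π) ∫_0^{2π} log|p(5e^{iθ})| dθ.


Zeros: -3, -3, -3, -2; r = 5.
Inside |z| < r: -3, -3, -3, -2. Outside (|z| ≥ r): ∅.
p(0) = 54, so log|p(0)| = log(54) = 3.9890.
Apply Jensen: I(r) = log|p(0)| + Σ_k log(r/|z_k|), summed over zeros inside |z| < r.
  log(r/|z_k|) for z_k = -3: log(5/3) = 0.5108
  log(r/|z_k|) for z_k = -2: log(5/2) = 0.9163
  log(r/|z_k|) for z_k = -3: log(5/3) = 0.5108
  log(r/|z_k|) for z_k = -3: log(5/3) = 0.5108
Sum over inside zeros: 2.4488.
I(r) = log|p(0)| + (inside sum) = 3.9890 + 2.4488 = 6.4378.
Closed form (all zeros inside, monic): I(r) = n·log(r) = 4·log(5) = 6.4378. ✓

I(r) ≈ 6.4378.


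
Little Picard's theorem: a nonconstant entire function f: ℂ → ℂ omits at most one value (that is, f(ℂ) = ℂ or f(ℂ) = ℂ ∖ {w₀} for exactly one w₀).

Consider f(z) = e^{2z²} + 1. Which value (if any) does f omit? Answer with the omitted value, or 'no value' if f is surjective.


Little Picard bounds the complement of f(ℂ) to at most one point.
The exponent g(z) = 2z² is a nonconstant polynomial, hence surjective onto ℂ. So e^{g(z)} takes every value in {e^w : w ∈ ℂ} = ℂ ∖ {0}. Adding 1 shifts the range to ℂ ∖ {1}. f omits exactly 1.

Omitted value: 1.


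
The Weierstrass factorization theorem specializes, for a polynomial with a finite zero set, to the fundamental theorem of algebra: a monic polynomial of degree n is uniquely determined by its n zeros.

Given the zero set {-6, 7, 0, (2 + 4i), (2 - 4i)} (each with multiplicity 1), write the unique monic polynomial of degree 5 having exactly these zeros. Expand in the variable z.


The polynomial is p(z) = ∏_{α ∈ S} (z − α), where S = {-6, 7, 0, (2 + 4i), (2 - 4i)}.
Expanding the product yields: p(z) = z^5 -5·z^4 -18·z^3 + 148·z^2 -840·z.
Note conjugate pairs combine to real quadratics: (z − (2+4i))(z − (2−4i)) = z² − 4z + 20.
The resulting polynomial has degree 5 and real coefficients as required.

p(z) = z^5 -5·z^4 -18·z^3 + 148·z^2 -840·z.


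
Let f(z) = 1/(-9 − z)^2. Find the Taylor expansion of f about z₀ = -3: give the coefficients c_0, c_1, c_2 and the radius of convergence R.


Let w = z − z₀, so z = z₀ + w.
Then -9 − z = -9 − (z₀ + w) = (-9 − z₀) − w = -6 − w.
f(z) = 1/(-6 − w)^2 = (1/(-6)^2) · (1 − w/(-6))^{−2}.
By the binomial series (1−u)^{−2} = Σ_{n≥0} C(n+1, 1) u^n for |u|<1, with u = w/(-6):
  c_n = C(n+1, 1) / (-6)^(n+2).
  c_0 = 1/(-6)^2 = 1/36.
  c_1 = 2/(-6)^3 = -1/108.
  c_2 = 3/(-6)^4 = 1/432.
The series is valid for |w/d| < 1, i.e. |z − z₀| < |d|.
Radius of convergence: R = |-9 − z₀| = |-6| = 6 (distance from z₀ to the singularity z = -9).

c_0 = 1/36, c_1 = -1/108, c_2 = 1/432; R = 6.


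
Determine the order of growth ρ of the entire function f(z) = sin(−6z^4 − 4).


Write sin(w) = (e^{iw} ± e^{−iw})/(2 or 2i), so |sin(w)| ≤ e^{|w|}. With w = −6z^4 − 4, |w| ≤ 6r^4 + 4 on |z|=r, giving M(r) ≤ e^{6r^4 + 4} and ρ ≤ 4. For the lower bound, choose z on |z|=r with -6z^4 purely imaginary of modulus 6r^4; then |sin(−6z^4 − 4)| grows like e^{6r^4}/2, so ρ ≥ 4. Hence ρ = 4.
Therefore ρ = 4.

Order ρ = 4.


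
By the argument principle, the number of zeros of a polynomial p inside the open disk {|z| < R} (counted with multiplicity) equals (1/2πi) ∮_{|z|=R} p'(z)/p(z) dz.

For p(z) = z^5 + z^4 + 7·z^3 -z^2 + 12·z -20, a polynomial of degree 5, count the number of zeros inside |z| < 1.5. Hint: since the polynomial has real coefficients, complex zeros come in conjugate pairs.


The zeros of p are: (0 + 2i), (0 - 2i), (-1 + 2i), (-1 - 2i), 1.
Their magnitudes are: 2, 2, 2.236, 2.236, 1.
Zeros with |z| < R = 1.5: 1.
Count = 1.
By the argument principle, (1/2πi) ∮_{|z|=R} p'(z)/p(z) dz equals exactly this count.

Number of zeros inside |z| < 1.5: 1.


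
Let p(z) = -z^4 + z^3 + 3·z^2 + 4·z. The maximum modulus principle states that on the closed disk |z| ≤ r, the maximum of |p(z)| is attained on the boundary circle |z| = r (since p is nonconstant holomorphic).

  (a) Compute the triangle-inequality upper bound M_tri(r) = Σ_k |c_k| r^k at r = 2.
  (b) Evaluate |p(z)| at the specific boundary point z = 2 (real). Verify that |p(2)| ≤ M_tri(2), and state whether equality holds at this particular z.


Coefficients: c_0 = 0, c_1 = 4, c_2 = 3, c_3 = 1, c_4 = -1. Radius r = 2.
Part (a). Triangle bound: M_tri(r) = Σ_k |c_k| r^k
  = |0|·2^0 + |4|·2^1 + |3|·2^2 + |1|·2^3 + |-1|·2^4
  = 0 + 8 + 12 + 8 + 16 = 44.
This bounds M(r) := max_{|z|=r} |p(z)| from above; equality holds iff all terms c_k z^k can be made to align in phase at a single z on |z|=r.
Part (b). At z = 2 (real, on the circle |z| = r):
  p(2) = (0)·2^0 + (4)·2^1 + (3)·2^2 + (1)·2^3 + (-1)·2^4 = 12.
  |p(2)| = 12.
Check: |p(2)| = 12 ≤ 44 = M_tri(2). ✓ Equality does not hold at z = 2 (the coefficients have mixed signs, so the terms do not all align in phase there).

M_tri(2) = 44; |p(2)| = 12; equality at z=2: no.


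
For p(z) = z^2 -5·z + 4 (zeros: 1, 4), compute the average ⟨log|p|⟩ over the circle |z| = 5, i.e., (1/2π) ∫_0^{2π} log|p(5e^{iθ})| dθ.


Zeros: 1, 4; r = 5.
Inside |z| < r: 1, 4. Outside (|z| ≥ r): ∅.
p(0) = 4, so log|p(0)| = log(4) = 1.3863.
Apply Jensen: I(r) = log|p(0)| + Σ_k log(r/|z_k|), summed over zeros inside |z| < r.
  log(r/|z_k|) for z_k = 1: log(5/1) = 1.6094
  log(r/|z_k|) for z_k = 4: log(5/4) = 0.2231
Sum over inside zeros: 1.8326.
I(r) = log|p(0)| + (inside sum) = 1.3863 + 1.8326 = 3.2189.
Closed form (all zeros inside, monic): I(r) = n·log(r) = 2·log(5) = 3.2189. ✓

I(r) ≈ 3.2189.


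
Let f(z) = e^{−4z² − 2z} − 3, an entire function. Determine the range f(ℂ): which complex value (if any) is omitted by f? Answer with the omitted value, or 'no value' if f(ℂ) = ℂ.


Little Picard bounds the complement of f(ℂ) to at most one point.
The exponent g(z) = −4z² − 2z is a nonconstant polynomial, hence surjective onto ℂ. So e^{g(z)} takes every value in {e^w : w ∈ ℂ} = ℂ ∖ {0}. Adding -3 shifts the range to ℂ ∖ {-3}. f omits exactly -3.

Omitted value: -3.


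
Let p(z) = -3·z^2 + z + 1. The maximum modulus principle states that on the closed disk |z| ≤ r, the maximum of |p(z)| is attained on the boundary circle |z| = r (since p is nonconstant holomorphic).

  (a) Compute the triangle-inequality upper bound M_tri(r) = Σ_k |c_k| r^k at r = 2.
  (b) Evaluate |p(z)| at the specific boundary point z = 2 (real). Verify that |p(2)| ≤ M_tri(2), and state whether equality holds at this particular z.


Coefficients: c_0 = 1, c_1 = 1, c_2 = -3. Radius r = 2.
Part (a). Triangle bound: M_tri(r) = Σ_k |c_k| r^k
  = |1|·2^0 + |1|·2^1 + |-3|·2^2
  = 1 + 2 + 12 = 15.
This bounds M(r) := max_{|z|=r} |p(z)| from above; equality holds iff all terms c_k z^k can be made to align in phase at a single z on |z|=r.
Part (b). At z = 2 (real, on the circle |z| = r):
  p(2) = (1)·2^0 + (1)·2^1 + (-3)·2^2 = -9.
  |p(2)| = 9.
Check: |p(2)| = 9 ≤ 15 = M_tri(2). ✓ Equality does not hold at z = 2 (the coefficients have mixed signs, so the terms do not all align in phase there).

M_tri(2) = 15; |p(2)| = 9; equality at z=2: no.


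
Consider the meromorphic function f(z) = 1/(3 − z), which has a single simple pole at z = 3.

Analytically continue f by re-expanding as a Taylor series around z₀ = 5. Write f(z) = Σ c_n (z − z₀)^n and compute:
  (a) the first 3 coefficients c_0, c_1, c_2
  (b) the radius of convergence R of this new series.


Let w = z − z₀, so z = z₀ + w.
Then 3 − z = 3 − (z₀ + w) = (3 − z₀) − w = -2 − w.
f(z) = 1/(-2 − w) = (1/(-2)) · 1/(1 − w/(-2)) = Σ_{n≥0} w^n / (-2)^(n+1).
So c_n = 1/(-2)^(n+1):
  c_0 = 1/(-2)^1 = -1/2.
  c_1 = 1/(-2)^2 = 1/4.
  c_2 = 1/(-2)^3 = -1/8.
The series is valid for |w/d| < 1, i.e. |z − z₀| < |d|.
Radius of convergence: R = |3 − z₀| = |-2| = 2 (distance from z₀ to the singularity z = 3).

c_0 = -1/2, c_1 = 1/4, c_2 = -1/8; R = 2.


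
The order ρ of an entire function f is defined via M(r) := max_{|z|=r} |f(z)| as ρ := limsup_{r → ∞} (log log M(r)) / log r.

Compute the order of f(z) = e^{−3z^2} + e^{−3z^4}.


Each summand is entire of order 2 and 4 respectively (as in the single-exponential case). The order of a sum is at most the max of the orders, so ρ ≤ 4. For the lower bound: on |z|=r choose arg z so that -3z^4 is real positive; then |e^{-3z^4}| = e^{3r^4} while |e^{-3z^2}| ≤ e^{3r^2} = o(e^{3r^4}). So |f| ≥ e^{3r^4}(1 − o(1)) and ρ ≥ 4. Hence ρ = max(2, 4) = 4.
Therefore ρ = 4.

Order ρ = 4.


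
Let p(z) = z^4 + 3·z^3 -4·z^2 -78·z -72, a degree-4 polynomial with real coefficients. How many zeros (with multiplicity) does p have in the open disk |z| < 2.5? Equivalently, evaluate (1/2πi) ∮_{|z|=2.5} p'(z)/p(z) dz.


The zeros of p are: 4, -1, (-3 + 3i), (-3 - 3i).
Their magnitudes are: 4, 1, 4.243, 4.243.
Zeros with |z| < R = 2.5: -1.
Count = 1.
By the argument principle, (1/2πi) ∮_{|z|=R} p'(z)/p(z) dz equals exactly this count.

Number of zeros inside |z| < 2.5: 1.


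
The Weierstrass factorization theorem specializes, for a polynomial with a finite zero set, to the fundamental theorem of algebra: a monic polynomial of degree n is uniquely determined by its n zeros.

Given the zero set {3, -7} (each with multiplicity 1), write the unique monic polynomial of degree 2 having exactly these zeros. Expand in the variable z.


The polynomial is p(z) = ∏_{α ∈ S} (z − α), where S = {3, -7}.
Expanding the product yields: p(z) = z^2 + 4·z -21.
The resulting polynomial has degree 2 and real coefficients as required.

p(z) = z^2 + 4·z -21.


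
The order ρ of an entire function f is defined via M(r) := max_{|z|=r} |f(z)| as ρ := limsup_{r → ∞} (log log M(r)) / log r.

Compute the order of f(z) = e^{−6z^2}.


|e^{−6z^2}| = e^{Re(-6·z^2) + 0} ≤ e^{6|z|^2 + 0} = e^{6r^2 + 0} on |z| = r, so ρ ≤ 2. Choosing z on |z|=r so that -6·z^2 is real positive (always possible by picking arg z appropriately) gives |f(z)| = e^{6r^2 + 0}, matching the bound. The additive constant 0 does not affect log log M(r) ~ 2·log r. Hence ρ = 2.
Therefore ρ = 2.

Order ρ = 2.


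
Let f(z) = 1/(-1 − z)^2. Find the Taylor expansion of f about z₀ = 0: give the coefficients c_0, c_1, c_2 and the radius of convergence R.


Let w = z − z₀, so z = z₀ + w.
Then -1 − z = -1 − (z₀ + w) = (-1 − z₀) − w = -1 − w.
f(z) = 1/(-1 − w)^2 = (1/(-1)^2) · (1 − w/(-1))^{−2}.
By the binomial series (1−u)^{−2} = Σ_{n≥0} C(n+1, 1) u^n for |u|<1, with u = w/(-1):
  c_n = C(n+1, 1) / (-1)^(n+2).
  c_0 = 1/(-1)^2 = 1.
  c_1 = 2/(-1)^3 = -2.
  c_2 = 3/(-1)^4 = 3.
The series is valid for |w/d| < 1, i.e. |z − z₀| < |d|.
Radius of convergence: R = |-1 − z₀| = |-1| = 1 (distance from z₀ to the singularity z = -1).

c_0 = 1, c_1 = -2, c_2 = 3; R = 1.


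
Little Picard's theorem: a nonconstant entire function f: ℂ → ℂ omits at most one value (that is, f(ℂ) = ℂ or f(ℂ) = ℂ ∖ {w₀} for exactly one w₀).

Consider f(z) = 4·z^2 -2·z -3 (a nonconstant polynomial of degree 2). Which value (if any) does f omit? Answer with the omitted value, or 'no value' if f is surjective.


Little Picard bounds the complement of f(ℂ) to at most one point.
For every w ∈ ℂ, the equation p(z) − w = 0 is a nonconstant polynomial in z and hence has at least one root by the fundamental theorem of algebra. So p is surjective onto ℂ, omitting no value.

Omitted value: no value.


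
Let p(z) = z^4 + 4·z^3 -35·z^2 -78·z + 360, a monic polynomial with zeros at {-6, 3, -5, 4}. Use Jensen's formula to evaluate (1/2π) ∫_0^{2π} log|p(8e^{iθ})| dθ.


Zeros: -6, -5, 3, 4; r = 8.
Inside |z| < r: -6, -5, 3, 4. Outside (|z| ≥ r): ∅.
p(0) = 360, so log|p(0)| = log(360) = 5.8861.
Apply Jensen: I(r) = log|p(0)| + Σ_k log(r/|z_k|), summed over zeros inside |z| < r.
  log(r/|z_k|) for z_k = -6: log(8/6) = 0.2877
  log(r/|z_k|) for z_k = 3: log(8/3) = 0.9808
  log(r/|z_k|) for z_k = -5: log(8/5) = 0.4700
  log(r/|z_k|) for z_k = 4: log(8/4) = 0.6931
Sum over inside zeros: 2.4317.
I(r) = log|p(0)| + (inside sum) = 5.8861 + 2.4317 = 8.3178.
Closed form (all zeros inside, monic): I(r) = n·log(r) = 4·log(8) = 8.3178. ✓

I(r) ≈ 8.3178.


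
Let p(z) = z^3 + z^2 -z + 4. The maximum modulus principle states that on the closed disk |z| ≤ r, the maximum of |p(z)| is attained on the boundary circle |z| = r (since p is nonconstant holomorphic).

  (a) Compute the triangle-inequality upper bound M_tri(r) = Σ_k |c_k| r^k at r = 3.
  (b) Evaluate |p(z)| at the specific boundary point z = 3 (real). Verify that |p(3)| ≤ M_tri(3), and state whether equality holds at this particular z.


Coefficients: c_0 = 4, c_1 = -1, c_2 = 1, c_3 = 1. Radius r = 3.
Part (a). Triangle bound: M_tri(r) = Σ_k |c_k| r^k
  = |4|·3^0 + |-1|·3^1 + |1|·3^2 + |1|·3^3
  = 4 + 3 + 9 + 27 = 43.
This bounds M(r) := max_{|z|=r} |p(z)| from above; equality holds iff all terms c_k z^k can be made to align in phase at a single z on |z|=r.
Part (b). At z = 3 (real, on the circle |z| = r):
  p(3) = (4)·3^0 + (-1)·3^1 + (1)·3^2 + (1)·3^3 = 37.
  |p(3)| = 37.
Check: |p(3)| = 37 ≤ 43 = M_tri(3). ✓ Equality does not hold at z = 3 (the coefficients have mixed signs, so the terms do not all align in phase there).

M_tri(3) = 43; |p(3)| = 37; equality at z=3: no.


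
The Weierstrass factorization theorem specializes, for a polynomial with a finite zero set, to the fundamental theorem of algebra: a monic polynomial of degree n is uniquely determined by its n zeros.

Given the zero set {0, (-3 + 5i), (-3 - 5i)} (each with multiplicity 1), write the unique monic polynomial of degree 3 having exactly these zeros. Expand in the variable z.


The polynomial is p(z) = ∏_{α ∈ S} (z − α), where S = {0, (-3 + 5i), (-3 - 5i)}.
Expanding the product yields: p(z) = z^3 + 6·z^2 + 34·z.
Note conjugate pairs combine to real quadratics: (z − (-3+5i))(z − (-3−5i)) = z² + 6z + 34.
The resulting polynomial has degree 3 and real coefficients as required.

p(z) = z^3 + 6·z^2 + 34·z.


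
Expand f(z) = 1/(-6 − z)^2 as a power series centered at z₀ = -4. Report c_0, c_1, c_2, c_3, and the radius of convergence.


Let w = z − z₀, so z = z₀ + w.
Then -6 − z = -6 − (z₀ + w) = (-6 − z₀) − w = -2 − w.
f(z) = 1/(-2 − w)^2 = (1/(-2)^2) · (1 − w/(-2))^{−2}.
By the binomial series (1−u)^{−2} = Σ_{n≥0} C(n+1, 1) u^n for |u|<1, with u = w/(-2):
  c_n = C(n+1, 1) / (-2)^(n+2).
  c_0 = 1/(-2)^2 = 1/4.
  c_1 = 2/(-2)^3 = -1/4.
  c_2 = 3/(-2)^4 = 3/16.
  c_3 = 4/(-2)^5 = -1/8.
The series is valid for |w/d| < 1, i.e. |z − z₀| < |d|.
Radius of convergence: R = |-6 − z₀| = |-2| = 2 (distance from z₀ to the singularity z = -6).

c_0 = 1/4, c_1 = -1/4, c_2 = 3/16, c_3 = -1/8; R = 2.


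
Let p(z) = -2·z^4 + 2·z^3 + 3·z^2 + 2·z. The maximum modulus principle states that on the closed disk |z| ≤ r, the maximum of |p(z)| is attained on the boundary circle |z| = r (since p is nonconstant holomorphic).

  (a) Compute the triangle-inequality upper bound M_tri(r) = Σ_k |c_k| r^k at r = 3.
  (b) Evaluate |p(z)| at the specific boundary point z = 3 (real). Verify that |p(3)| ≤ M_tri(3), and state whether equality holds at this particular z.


Coefficients: c_0 = 0, c_1 = 2, c_2 = 3, c_3 = 2, c_4 = -2. Radius r = 3.
Part (a). Triangle bound: M_tri(r) = Σ_k |c_k| r^k
  = |0|·3^0 + |2|·3^1 + |3|·3^2 + |2|·3^3 + |-2|·3^4
  = 0 + 6 + 27 + 54 + 162 = 249.
This bounds M(r) := max_{|z|=r} |p(z)| from above; equality holds iff all terms c_k z^k can be made to align in phase at a single z on |z|=r.
Part (b). At z = 3 (real, on the circle |z| = r):
  p(3) = (0)·3^0 + (2)·3^1 + (3)·3^2 + (2)·3^3 + (-2)·3^4 = -75.
  |p(3)| = 75.
Check: |p(3)| = 75 ≤ 249 = M_tri(3). ✓ Equality does not hold at z = 3 (the coefficients have mixed signs, so the terms do not all align in phase there).

M_tri(3) = 249; |p(3)| = 75; equality at z=3: no.


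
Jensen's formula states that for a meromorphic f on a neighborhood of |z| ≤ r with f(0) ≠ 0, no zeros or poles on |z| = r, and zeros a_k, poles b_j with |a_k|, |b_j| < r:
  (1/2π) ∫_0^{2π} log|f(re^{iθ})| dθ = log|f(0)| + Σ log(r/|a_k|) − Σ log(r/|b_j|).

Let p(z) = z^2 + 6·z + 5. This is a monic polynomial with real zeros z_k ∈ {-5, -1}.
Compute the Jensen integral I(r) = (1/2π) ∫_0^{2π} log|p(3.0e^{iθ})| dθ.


Zeros: -5, -1; r = 3.0.
Inside |z| < r: -1. Outside (|z| ≥ r): -5.
p(0) = 5, so log|p(0)| = log(5) = 1.6094.
Apply Jensen: I(r) = log|p(0)| + Σ_k log(r/|z_k|), summed over zeros inside |z| < r.
  log(r/|z_k|) for z_k = -1: log(3.0/1) = 1.0986
  Outside zeros (-5) contribute nothing to the Jensen sum.
Sum over inside zeros: 1.0986.
I(r) = log|p(0)| + (inside sum) = 1.6094 + 1.0986 = 2.7081.
Note: since some zeros are outside |z| ≤ r, the simplified n·log(r) form does NOT apply — only the inside zeros contribute.

I(r) ≈ 2.7081.


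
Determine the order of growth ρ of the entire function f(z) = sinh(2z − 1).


sinh(w) is a linear combination of e^{iw} and e^{−iw} (or e^w, e^{−w} in the hyperbolic case), so |sinh(w)| ≤ e^{|w|}. With w = 2z − 1, |w| ≤ 2|z| + 1 = 2r + 1 on |z| = r, giving M(r) ≤ e^{2r + 1}, so ρ ≤ 1. On a suitable ray (z = it for sin/cos; z = t for sinh/cosh, t real → ∞), |sinh(2z − 1)| grows like e^{2|t|}/2, so ρ ≥ 1. Hence ρ = 1.
Therefore ρ = 1.

Order ρ = 1.


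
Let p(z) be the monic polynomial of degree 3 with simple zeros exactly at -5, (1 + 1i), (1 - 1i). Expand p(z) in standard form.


The polynomial is p(z) = ∏_{α ∈ S} (z − α), where S = {-5, (1 + 1i), (1 - 1i)}.
Expanding the product yields: p(z) = z^3 + 3·z^2 -8·z + 10.
Note conjugate pairs combine to real quadratics: (z − (1+1i))(z − (1−1i)) = z² − 2z + 2.
The resulting polynomial has degree 3 and real coefficients as required.

p(z) = z^3 + 3·z^2 -8·z + 10.


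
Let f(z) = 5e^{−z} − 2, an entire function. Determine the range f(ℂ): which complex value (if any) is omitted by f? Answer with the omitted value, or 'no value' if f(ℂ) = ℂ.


Little Picard bounds the complement of f(ℂ) to at most one point.
e^{−z} is never zero on ℂ, so 5·e^{−z} takes every value in ℂ ∖ {0}. Adding -2 shifts the range to ℂ ∖ {-2}. Thus f omits exactly the value -2.

Omitted value: -2.


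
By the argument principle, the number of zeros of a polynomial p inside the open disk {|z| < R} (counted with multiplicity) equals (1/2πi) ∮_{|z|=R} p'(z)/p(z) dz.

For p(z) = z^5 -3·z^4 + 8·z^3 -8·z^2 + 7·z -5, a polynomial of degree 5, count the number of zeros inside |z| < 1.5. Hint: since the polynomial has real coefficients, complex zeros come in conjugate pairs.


The zeros of p are: 1, (0 + 1i), (0 - 1i), (1 + 2i), (1 - 2i).
Their magnitudes are: 1, 1, 1, 2.236, 2.236.
Zeros with |z| < R = 1.5: 1, (0 + 1i), (0 - 1i).
Count = 3.
By the argument principle, (1/2πi) ∮_{|z|=R} p'(z)/p(z) dz equals exactly this count.

Number of zeros inside |z| < 1.5: 3.


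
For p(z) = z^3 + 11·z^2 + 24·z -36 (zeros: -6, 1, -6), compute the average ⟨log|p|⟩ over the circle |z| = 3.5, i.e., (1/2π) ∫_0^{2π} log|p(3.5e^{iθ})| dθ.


Zeros: -6, -6, 1; r = 3.5.
Inside |z| < r: 1. Outside (|z| ≥ r): -6, -6.
p(0) = -36, so log|p(0)| = log(36) = 3.5835.
Apply Jensen: I(r) = log|p(0)| + Σ_k log(r/|z_k|), summed over zeros inside |z| < r.
  log(r/|z_k|) for z_k = 1: log(3.5/1) = 1.2528
  Outside zeros (-6, -6) contribute nothing to the Jensen sum.
Sum over inside zeros: 1.2528.
I(r) = log|p(0)| + (inside sum) = 3.5835 + 1.2528 = 4.8363.
Note: since some zeros are outside |z| ≤ r, the simplified n·log(r) form does NOT apply — only the inside zeros contribute.

I(r) ≈ 4.8363.


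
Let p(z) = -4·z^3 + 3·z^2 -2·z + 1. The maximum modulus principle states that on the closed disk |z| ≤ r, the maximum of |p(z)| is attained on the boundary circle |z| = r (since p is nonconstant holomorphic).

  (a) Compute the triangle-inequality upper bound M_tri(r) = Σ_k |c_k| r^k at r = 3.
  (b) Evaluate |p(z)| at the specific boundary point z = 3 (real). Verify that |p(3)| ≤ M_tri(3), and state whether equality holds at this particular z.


Coefficients: c_0 = 1, c_1 = -2, c_2 = 3, c_3 = -4. Radius r = 3.
Part (a). Triangle bound: M_tri(r) = Σ_k |c_k| r^k
  = |1|·3^0 + |-2|·3^1 + |3|·3^2 + |-4|·3^3
  = 1 + 6 + 27 + 108 = 142.
This bounds M(r) := max_{|z|=r} |p(z)| from above; equality holds iff all terms c_k z^k can be made to align in phase at a single z on |z|=r.
Part (b). At z = 3 (real, on the circle |z| = r):
  p(3) = (1)·3^0 + (-2)·3^1 + (3)·3^2 + (-4)·3^3 = -86.
  |p(3)| = 86.
Check: |p(3)| = 86 ≤ 142 = M_tri(3). ✓ Equality does not hold at z = 3 (the coefficients have mixed signs, so the terms do not all align in phase there).

M_tri(3) = 142; |p(3)| = 86; equality at z=3: no.


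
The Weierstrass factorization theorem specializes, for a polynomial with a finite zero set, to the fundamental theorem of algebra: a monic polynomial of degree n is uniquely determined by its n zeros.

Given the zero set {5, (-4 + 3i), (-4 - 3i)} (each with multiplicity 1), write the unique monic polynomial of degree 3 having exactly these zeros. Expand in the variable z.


The polynomial is p(z) = ∏_{α ∈ S} (z − α), where S = {5, (-4 + 3i), (-4 - 3i)}.
Expanding the product yields: p(z) = z^3 + 3·z^2 -15·z -125.
Note conjugate pairs combine to real quadratics: (z − (-4+3i))(z − (-4−3i)) = z² + 8z + 25.
The resulting polynomial has degree 3 and real coefficients as required.

p(z) = z^3 + 3·z^2 -15·z -125.


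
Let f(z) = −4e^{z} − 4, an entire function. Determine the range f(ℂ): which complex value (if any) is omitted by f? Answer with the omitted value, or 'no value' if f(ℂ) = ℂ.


Little Picard bounds the complement of f(ℂ) to at most one point.
e^{z} is never zero on ℂ, so -4·e^{z} takes every value in ℂ ∖ {0}. Adding -4 shifts the range to ℂ ∖ {-4}. Thus f omits exactly the value -4.

Omitted value: -4.


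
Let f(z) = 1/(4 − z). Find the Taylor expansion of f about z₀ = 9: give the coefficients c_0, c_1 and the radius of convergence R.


Let w = z − z₀, so z = z₀ + w.
Then 4 − z = 4 − (z₀ + w) = (4 − z₀) − w = -5 − w.
f(z) = 1/(-5 − w) = (1/(-5)) · 1/(1 − w/(-5)) = Σ_{n≥0} w^n / (-5)^(n+1).
So c_n = 1/(-5)^(n+1):
  c_0 = 1/(-5)^1 = -1/5.
  c_1 = 1/(-5)^2 = 1/25.
The series is valid for |w/d| < 1, i.e. |z − z₀| < |d|.
Radius of convergence: R = |4 − z₀| = |-5| = 5 (distance from z₀ to the singularity z = 4).

c_0 = -1/5, c_1 = 1/25; R = 5.


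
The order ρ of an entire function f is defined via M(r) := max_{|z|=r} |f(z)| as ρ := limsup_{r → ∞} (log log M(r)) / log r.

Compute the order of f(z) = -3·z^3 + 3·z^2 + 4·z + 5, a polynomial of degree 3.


|f(z)| ≤ Σ|c_k|·r^k = O(r^3) as r → ∞. Polynomial growth is O(e^{r^ε}) for every ε > 0 (since r^3/e^{r^ε} → 0), so ρ ≤ ε for all ε > 0, i.e. ρ = 0. Every nonconstant polynomial has order 0.
Therefore ρ = 0.

Order ρ = 0.


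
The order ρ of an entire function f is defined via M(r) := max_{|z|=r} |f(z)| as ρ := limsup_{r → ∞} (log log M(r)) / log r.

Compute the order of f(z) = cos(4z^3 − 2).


Write cos(w) = (e^{iw} ± e^{−iw})/(2 or 2i), so |cos(w)| ≤ e^{|w|}. With w = 4z^3 − 2, |w| ≤ 4r^3 + 2 on |z|=r, giving M(r) ≤ e^{4r^3 + 2} and ρ ≤ 3. For the lower bound, choose z on |z|=r with 4z^3 purely imaginary of modulus 4r^3; then |cos(4z^3 − 2)| grows like e^{4r^3}/2, so ρ ≥ 3. Hence ρ = 3.
Therefore ρ = 3.

Order ρ = 3.


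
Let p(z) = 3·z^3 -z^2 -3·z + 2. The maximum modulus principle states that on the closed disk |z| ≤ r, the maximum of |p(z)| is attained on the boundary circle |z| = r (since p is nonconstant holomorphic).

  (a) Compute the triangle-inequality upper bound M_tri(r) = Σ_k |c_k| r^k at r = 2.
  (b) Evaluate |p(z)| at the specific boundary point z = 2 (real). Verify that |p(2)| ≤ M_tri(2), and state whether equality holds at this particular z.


Coefficients: c_0 = 2, c_1 = -3, c_2 = -1, c_3 = 3. Radius r = 2.
Part (a). Triangle bound: M_tri(r) = Σ_k |c_k| r^k
  = |2|·2^0 + |-3|·2^1 + |-1|·2^2 + |3|·2^3
  = 2 + 6 + 4 + 24 = 36.
This bounds M(r) := max_{|z|=r} |p(z)| from above; equality holds iff all terms c_k z^k can be made to align in phase at a single z on |z|=r.
Part (b). At z = 2 (real, on the circle |z| = r):
  p(2) = (2)·2^0 + (-3)·2^1 + (-1)·2^2 + (3)·2^3 = 16.
  |p(2)| = 16.
Check: |p(2)| = 16 ≤ 36 = M_tri(2). ✓ Equality does not hold at z = 2 (the coefficients have mixed signs, so the terms do not all align in phase there).

M_tri(2) = 36; |p(2)| = 16; equality at z=2: no.


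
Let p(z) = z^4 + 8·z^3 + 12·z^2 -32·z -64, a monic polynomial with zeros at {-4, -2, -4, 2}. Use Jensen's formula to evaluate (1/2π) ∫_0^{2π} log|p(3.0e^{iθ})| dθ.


Zeros: -4, -4, -2, 2; r = 3.0.
Inside |z| < r: -2, 2. Outside (|z| ≥ r): -4, -4.
p(0) = -64, so log|p(0)| = log(64) = 4.1589.
Apply Jensen: I(r) = log|p(0)| + Σ_k log(r/|z_k|), summed over zeros inside |z| < r.
  log(r/|z_k|) for z_k = -2: log(3.0/2) = 0.4055
  log(r/|z_k|) for z_k = 2: log(3.0/2) = 0.4055
  Outside zeros (-4, -4) contribute nothing to the Jensen sum.
Sum over inside zeros: 0.8109.
I(r) = log|p(0)| + (inside sum) = 4.1589 + 0.8109 = 4.9698.
Note: since some zeros are outside |z| ≤ r, the simplified n·log(r) form does NOT apply — only the inside zeros contribute.

I(r) ≈ 4.9698.


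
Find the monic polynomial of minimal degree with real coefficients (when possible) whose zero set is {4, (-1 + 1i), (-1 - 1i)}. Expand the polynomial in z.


The polynomial is p(z) = ∏_{α ∈ S} (z − α), where S = {4, (-1 + 1i), (-1 - 1i)}.
Expanding the product yields: p(z) = z^3 -2·z^2 -6·z -8.
Note conjugate pairs combine to real quadratics: (z − (-1+1i))(z − (-1−1i)) = z² + 2z + 2.
The resulting polynomial has degree 3 and real coefficients as required.

p(z) = z^3 -2·z^2 -6·z -8.


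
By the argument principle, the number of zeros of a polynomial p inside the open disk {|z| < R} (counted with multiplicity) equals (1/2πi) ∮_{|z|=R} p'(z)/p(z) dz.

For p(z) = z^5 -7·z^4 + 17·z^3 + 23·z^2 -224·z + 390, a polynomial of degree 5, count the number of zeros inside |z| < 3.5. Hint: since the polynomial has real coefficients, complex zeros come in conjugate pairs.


The zeros of p are: -3, (3 + 1i), (3 - 1i), (2 + 3i), (2 - 3i).
Their magnitudes are: 3, 3.162, 3.162, 3.606, 3.606.
Zeros with |z| < R = 3.5: -3, (3 + 1i), (3 - 1i).
Count = 3.
By the argument principle, (1/2πi) ∮_{|z|=R} p'(z)/p(z) dz equals exactly this count.

Number of zeros inside |z| < 3.5: 3.


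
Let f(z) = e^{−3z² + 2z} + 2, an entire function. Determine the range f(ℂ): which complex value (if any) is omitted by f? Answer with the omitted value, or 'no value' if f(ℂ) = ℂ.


Little Picard bounds the complement of f(ℂ) to at most one point.
The exponent g(z) = −3z² + 2z is a nonconstant polynomial, hence surjective onto ℂ. So e^{g(z)} takes every value in {e^w : w ∈ ℂ} = ℂ ∖ {0}. Adding 2 shifts the range to ℂ ∖ {2}. f omits exactly 2.

Omitted value: 2.


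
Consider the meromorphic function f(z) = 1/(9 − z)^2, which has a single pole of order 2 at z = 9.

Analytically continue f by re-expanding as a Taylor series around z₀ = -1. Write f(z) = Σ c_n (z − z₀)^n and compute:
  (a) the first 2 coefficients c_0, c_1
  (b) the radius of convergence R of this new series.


Let w = z − z₀, so z = z₀ + w.
Then 9 − z = 9 − (z₀ + w) = (9 − z₀) − w = 10 − w.
f(z) = 1/(10 − w)^2 = (1/(10)^2) · (1 − w/(10))^{−2}.
By the binomial series (1−u)^{−2} = Σ_{n≥0} C(n+1, 1) u^n for |u|<1, with u = w/(10):
  c_n = C(n+1, 1) / (10)^(n+2).
  c_0 = 1/(10)^2 = 1/100.
  c_1 = 2/(10)^3 = 1/500.
The series is valid for |w/d| < 1, i.e. |z − z₀| < |d|.
Radius of convergence: R = |9 − z₀| = |10| = 10 (distance from z₀ to the singularity z = 9).

c_0 = 1/100, c_1 = 1/500; R = 10.


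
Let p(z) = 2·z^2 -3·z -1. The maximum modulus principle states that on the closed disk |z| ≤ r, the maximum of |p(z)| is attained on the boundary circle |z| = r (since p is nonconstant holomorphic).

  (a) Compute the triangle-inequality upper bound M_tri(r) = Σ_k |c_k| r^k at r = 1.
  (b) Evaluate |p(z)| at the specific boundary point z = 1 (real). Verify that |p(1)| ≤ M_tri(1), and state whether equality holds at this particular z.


Coefficients: c_0 = -1, c_1 = -3, c_2 = 2. Radius r = 1.
Part (a). Triangle bound: M_tri(r) = Σ_k |c_k| r^k
  = |-1|·1^0 + |-3|·1^1 + |2|·1^2
  = 1 + 3 + 2 = 6.
This bounds M(r) := max_{|z|=r} |p(z)| from above; equality holds iff all terms c_k z^k can be made to align in phase at a single z on |z|=r.
Part (b). At z = 1 (real, on the circle |z| = r):
  p(1) = (-1)·1^0 + (-3)·1^1 + (2)·1^2 = -2.
  |p(1)| = 2.
Check: |p(1)| = 2 ≤ 6 = M_tri(1). ✓ Equality does not hold at z = 1 (the coefficients have mixed signs, so the terms do not all align in phase there).

M_tri(1) = 6; |p(1)| = 2; equality at z=1: no.


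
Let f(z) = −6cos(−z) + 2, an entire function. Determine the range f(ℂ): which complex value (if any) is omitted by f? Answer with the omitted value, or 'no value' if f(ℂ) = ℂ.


Little Picard bounds the complement of f(ℂ) to at most one point.
cos is entire and surjective onto ℂ: for every w ∈ ℂ, cos(ζ) = w has a solution ζ ∈ ℂ (e.g., via the complex inverse arccos). With ζ = −z this gives z = ζ/(-1). Then -6·cos(−z) takes every value in -6·ℂ = ℂ, and adding 2 is a bijection of ℂ. So f is surjective and omits no value. (Note: only on the real line is cos bounded by [−1, 1].)

Omitted value: no value.


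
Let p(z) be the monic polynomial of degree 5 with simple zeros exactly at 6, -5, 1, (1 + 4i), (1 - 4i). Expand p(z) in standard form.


The polynomial is p(z) = ∏_{α ∈ S} (z − α), where S = {6, -5, 1, (1 + 4i), (1 - 4i)}.
Expanding the product yields: p(z) = z^5 -4·z^4 -8·z^3 + 54·z^2 -553·z + 510.
Note conjugate pairs combine to real quadratics: (z − (1+4i))(z − (1−4i)) = z² − 2z + 17.
The resulting polynomial has degree 5 and real coefficients as required.

p(z) = z^5 -4·z^4 -8·z^3 + 54·z^2 -553·z + 510.


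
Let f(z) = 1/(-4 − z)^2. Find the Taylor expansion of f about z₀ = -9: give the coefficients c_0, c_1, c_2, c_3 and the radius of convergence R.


Let w = z − z₀, so z = z₀ + w.
Then -4 − z = -4 − (z₀ + w) = (-4 − z₀) − w = 5 − w.
f(z) = 1/(5 − w)^2 = (1/(5)^2) · (1 − w/(5))^{−2}.
By the binomial series (1−u)^{−2} = Σ_{n≥0} C(n+1, 1) u^n for |u|<1, with u = w/(5):
  c_n = C(n+1, 1) / (5)^(n+2).
  c_0 = 1/(5)^2 = 1/25.
  c_1 = 2/(5)^3 = 2/125.
  c_2 = 3/(5)^4 = 3/625.
  c_3 = 4/(5)^5 = 4/3125.
The series is valid for |w/d| < 1, i.e. |z − z₀| < |d|.
Radius of convergence: R = |-4 − z₀| = |5| = 5 (distance from z₀ to the singularity z = -4).

c_0 = 1/25, c_1 = 2/125, c_2 = 3/625, c_3 = 4/3125; R = 5.


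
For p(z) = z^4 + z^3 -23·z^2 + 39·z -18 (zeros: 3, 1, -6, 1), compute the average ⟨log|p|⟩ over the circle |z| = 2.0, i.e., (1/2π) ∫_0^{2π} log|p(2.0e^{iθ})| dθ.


Zeros: -6, 1, 1, 3; r = 2.0.
Inside |z| < r: 1, 1. Outside (|z| ≥ r): -6, 3.
p(0) = -18, so log|p(0)| = log(18) = 2.8904.
Apply Jensen: I(r) = log|p(0)| + Σ_k log(r/|z_k|), summed over zeros inside |z| < r.
  log(r/|z_k|) for z_k = 1: log(2.0/1) = 0.6931
  log(r/|z_k|) for z_k = 1: log(2.0/1) = 0.6931
  Outside zeros (-6, 3) contribute nothing to the Jensen sum.
Sum over inside zeros: 1.3863.
I(r) = log|p(0)| + (inside sum) = 2.8904 + 1.3863 = 4.2767.
Note: since some zeros are outside |z| ≤ r, the simplified n·log(r) form does NOT apply — only the inside zeros contribute.

I(r) ≈ 4.2767.


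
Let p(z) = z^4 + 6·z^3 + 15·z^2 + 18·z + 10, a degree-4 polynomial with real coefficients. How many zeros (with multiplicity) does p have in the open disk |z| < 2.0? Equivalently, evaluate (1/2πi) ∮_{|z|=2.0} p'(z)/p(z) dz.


The zeros of p are: (-2 + 1i), (-2 - 1i), (-1 + 1i), (-1 - 1i).
Their magnitudes are: 2.236, 2.236, 1.414, 1.414.
Zeros with |z| < R = 2.0: (-1 + 1i), (-1 - 1i).
Count = 2.
By the argument principle, (1/2πi) ∮_{|z|=R} p'(z)/p(z) dz equals exactly this count.

Number of zeros inside |z| < 2.0: 2.


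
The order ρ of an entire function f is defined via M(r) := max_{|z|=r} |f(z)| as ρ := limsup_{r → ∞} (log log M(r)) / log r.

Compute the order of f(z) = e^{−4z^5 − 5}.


|e^{−4z^5 − 5}| = e^{Re(-4·z^5) + -5} ≤ e^{4|z|^5 + -5} = e^{4r^5 + -5} on |z| = r, so ρ ≤ 5. Choosing z on |z|=r so that -4·z^5 is real positive (always possible by picking arg z appropriately) gives |f(z)| = e^{4r^5 + -5}, matching the bound. The additive constant -5 does not affect log log M(r) ~ 5·log r. Hence ρ = 5.
Therefore ρ = 5.

Order ρ = 5.


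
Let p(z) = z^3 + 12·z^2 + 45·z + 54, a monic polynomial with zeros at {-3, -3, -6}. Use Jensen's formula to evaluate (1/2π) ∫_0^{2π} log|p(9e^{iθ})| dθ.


Zeros: -6, -3, -3; r = 9.
Inside |z| < r: -6, -3, -3. Outside (|z| ≥ r): ∅.
p(0) = 54, so log|p(0)| = log(54) = 3.9890.
Apply Jensen: I(r) = log|p(0)| + Σ_k log(r/|z_k|), summed over zeros inside |z| < r.
  log(r/|z_k|) for z_k = -3: log(9/3) = 1.0986
  log(r/|z_k|) for z_k = -3: log(9/3) = 1.0986
  log(r/|z_k|) for z_k = -6: log(9/6) = 0.4055
Sum over inside zeros: 2.6027.
I(r) = log|p(0)| + (inside sum) = 3.9890 + 2.6027 = 6.5917.
Closed form (all zeros inside, monic): I(r) = n·log(r) = 3·log(9) = 6.5917. ✓

I(r) ≈ 6.5917.
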